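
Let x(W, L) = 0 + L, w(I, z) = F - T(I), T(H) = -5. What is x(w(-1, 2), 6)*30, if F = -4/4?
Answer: 180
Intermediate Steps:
F = -1 (F = -4*¼ = -1)
w(I, z) = 4 (w(I, z) = -1 - 1*(-5) = -1 + 5 = 4)
x(W, L) = L
x(w(-1, 2), 6)*30 = 6*30 = 180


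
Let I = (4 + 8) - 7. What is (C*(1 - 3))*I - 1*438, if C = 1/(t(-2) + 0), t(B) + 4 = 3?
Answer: -428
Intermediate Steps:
t(B) = -1 (t(B) = -4 + 3 = -1)
I = 5 (I = 12 - 7 = 5)
C = -1 (C = 1/(-1 + 0) = 1/(-1) = -1)
(C*(1 - 3))*I - 1*438 = -(1 - 3)*5 - 1*438 = -1*(-2)*5 - 438 = 2*5 - 438 = 10 - 438 = -428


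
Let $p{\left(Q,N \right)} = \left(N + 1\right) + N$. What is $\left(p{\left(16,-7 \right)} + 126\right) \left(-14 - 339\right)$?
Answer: $-39889$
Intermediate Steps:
$p{\left(Q,N \right)} = 1 + 2 N$ ($p{\left(Q,N \right)} = \left(1 + N\right) + N = 1 + 2 N$)
$\left(p{\left(16,-7 \right)} + 126\right) \left(-14 - 339\right) = \left(\left(1 + 2 \left(-7\right)\right) + 126\right) \left(-14 - 339\right) = \left(\left(1 - 14\right) + 126\right) \left(-353\right) = \left(-13 + 126\right) \left(-353\right) = 113 \left(-353\right) = -39889$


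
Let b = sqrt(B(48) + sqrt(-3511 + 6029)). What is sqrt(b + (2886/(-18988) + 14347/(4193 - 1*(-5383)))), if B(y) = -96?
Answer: sqrt(77272469429750 + 57398988268944*I*sqrt(96 - sqrt(2518)))/7576212 ≈ 2.0307 + 1.6666*I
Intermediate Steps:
b = sqrt(-96 + sqrt(2518)) (b = sqrt(-96 + sqrt(-3511 + 6029)) = sqrt(-96 + sqrt(2518)) ≈ 6.7691*I)
sqrt(b + (2886/(-18988) + 14347/(4193 - 1*(-5383)))) = sqrt(sqrt(-96 + sqrt(2518)) + (2886/(-18988) + 14347/(4193 - 1*(-5383)))) = sqrt(sqrt(-96 + sqrt(2518)) + (2886*(-1/18988) + 14347/(4193 + 5383))) = sqrt(sqrt(-96 + sqrt(2518)) + (-1443/9494 + 14347/9576)) = sqrt(sqrt(-96 + sqrt(2518)) + 61196125/45457272) = sqrt(61196125/45457272 + sqrt(-96 + sqrt(2518)))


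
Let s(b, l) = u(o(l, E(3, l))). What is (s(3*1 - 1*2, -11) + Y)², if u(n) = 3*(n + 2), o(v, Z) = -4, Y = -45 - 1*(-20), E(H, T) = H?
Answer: 961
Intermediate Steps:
Y = -25 (Y = -45 + 20 = -25)
u(n) = 6 + 3*n (u(n) = 3*(2 + n) = 6 + 3*n)
s(b, l) = -6 (s(b, l) = 6 + 3*(-4) = 6 - 12 = -6)
(s(3*1 - 1*2, -11) + Y)² = (-6 - 25)² = (-31)² = 961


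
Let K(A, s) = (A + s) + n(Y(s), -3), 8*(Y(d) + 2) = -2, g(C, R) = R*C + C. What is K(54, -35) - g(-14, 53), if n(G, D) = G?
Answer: 3091/4 ≈ 772.75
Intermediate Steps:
g(C, R) = C + C*R (g(C, R) = C*R + C = C + C*R)
Y(d) = -9/4 (Y(d) = -2 + (⅛)*(-2) = -2 - ¼ = -9/4)
K(A, s) = -9/4 + A + s (K(A, s) = (A + s) - 9/4 = -9/4 + A + s)
K(54, -35) - g(-14, 53) = (-9/4 + 54 - 35) - (-14)*(1 + 53) = 67/4 - (-14)*54 = 67/4 - 1*(-756) = 67/4 + 756 = 3091/4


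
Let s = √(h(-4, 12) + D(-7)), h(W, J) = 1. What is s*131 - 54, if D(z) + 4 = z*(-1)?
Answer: 208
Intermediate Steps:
D(z) = -4 - z (D(z) = -4 + z*(-1) = -4 - z)
s = 2 (s = √(1 + (-4 - 1*(-7))) = √(1 + (-4 + 7)) = √(1 + 3) = √4 = 2)
s*131 - 54 = 2*131 - 54 = 262 - 54 = 208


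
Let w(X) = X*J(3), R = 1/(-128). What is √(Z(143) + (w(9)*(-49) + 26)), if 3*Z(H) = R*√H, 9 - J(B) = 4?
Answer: √(-5020416 - 6*√143)/48 ≈ 46.68*I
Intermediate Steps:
J(B) = 5 (J(B) = 9 - 1*4 = 9 - 4 = 5)
R = -1/128 ≈ -0.0078125
w(X) = 5*X (w(X) = X*5 = 5*X)
Z(H) = -√H/384 (Z(H) = (-√H/128)/3 = -√H/384)
√(Z(143) + (w(9)*(-49) + 26)) = √(-√143/384 + ((5*9)*(-49) + 26)) = √(-√143/384 + (45*(-49) + 26)) = √(-√143/384 + (-2205 + 26)) = √(-√143/384 - 2179) = √(-2179 - √143/384)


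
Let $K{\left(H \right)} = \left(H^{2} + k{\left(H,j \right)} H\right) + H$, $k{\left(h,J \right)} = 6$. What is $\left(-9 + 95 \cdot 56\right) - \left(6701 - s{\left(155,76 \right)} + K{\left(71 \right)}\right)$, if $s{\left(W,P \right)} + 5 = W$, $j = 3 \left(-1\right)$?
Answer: $-6778$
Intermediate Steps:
$j = -3$
$s{\left(W,P \right)} = -5 + W$
$K{\left(H \right)} = H^{2} + 7 H$ ($K{\left(H \right)} = \left(H^{2} + 6 H\right) + H = H^{2} + 7 H$)
$\left(-9 + 95 \cdot 56\right) - \left(6701 - s{\left(155,76 \right)} + K{\left(71 \right)}\right) = \left(-9 + 95 \cdot 56\right) + \left(\left(-5 + 155\right) - \left(6701 + 71 \left(7 + 71\right)\right)\right) = \left(-9 + 5320\right) - \left(6551 + 5538\right) = 5311 + \left(150 - \left(6701 + 5538\right)\right) = 5311 + \left(150 - 12239\right) = 5311 - 12089 = -6778$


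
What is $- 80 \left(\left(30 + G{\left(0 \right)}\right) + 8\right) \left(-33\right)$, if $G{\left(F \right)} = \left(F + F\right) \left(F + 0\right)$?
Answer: $100320$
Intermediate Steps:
$G{\left(F \right)} = 2 F^{2}$ ($G{\left(F \right)} = 2 F F = 2 F^{2}$)
$- 80 \left(\left(30 + G{\left(0 \right)}\right) + 8\right) \left(-33\right) = - 80 \left(\left(30 + 2 \cdot 0^{2}\right) + 8\right) \left(-33\right) = - 80 \left(\left(30 + 2 \cdot 0\right) + 8\right) \left(-33\right) = - 80 \left(\left(30 + 0\right) + 8\right) \left(-33\right) = - 80 \left(30 + 8\right) \left(-33\right) = \left(-80\right) 38 \left(-33\right) = \left(-3040\right) \left(-33\right) = 100320$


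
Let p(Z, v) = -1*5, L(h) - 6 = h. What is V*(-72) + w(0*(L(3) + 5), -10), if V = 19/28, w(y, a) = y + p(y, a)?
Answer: -377/7 ≈ -53.857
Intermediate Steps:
L(h) = 6 + h
p(Z, v) = -5
w(y, a) = -5 + y (w(y, a) = y - 5 = -5 + y)
V = 19/28 (V = 19*(1/28) = 19/28 ≈ 0.67857)
V*(-72) + w(0*(L(3) + 5), -10) = (19/28)*(-72) + (-5 + 0*((6 + 3) + 5)) = -342/7 + (-5 + 0*(9 + 5)) = -342/7 + (-5 + 0*14) = -342/7 + (-5 + 0) = -342/7 - 5 = -377/7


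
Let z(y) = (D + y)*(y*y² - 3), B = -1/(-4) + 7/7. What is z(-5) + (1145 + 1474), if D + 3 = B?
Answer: 3483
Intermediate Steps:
B = 5/4 (B = -1*(-¼) + 7*(⅐) = ¼ + 1 = 5/4 ≈ 1.2500)
D = -7/4 (D = -3 + 5/4 = -7/4 ≈ -1.7500)
z(y) = (-3 + y³)*(-7/4 + y) (z(y) = (-7/4 + y)*(y*y² - 3) = (-7/4 + y)*(y³ - 3) = (-7/4 + y)*(-3 + y³) = (-3 + y³)*(-7/4 + y))
z(-5) + (1145 + 1474) = (21/4 + (-5)⁴ - 3*(-5) - 7/4*(-5)³) + (1145 + 1474) = (21/4 + 625 + 15 - 7/4*(-125)) + 2619 = (21/4 + 625 + 15 + 875/4) + 2619 = 864 + 2619 = 3483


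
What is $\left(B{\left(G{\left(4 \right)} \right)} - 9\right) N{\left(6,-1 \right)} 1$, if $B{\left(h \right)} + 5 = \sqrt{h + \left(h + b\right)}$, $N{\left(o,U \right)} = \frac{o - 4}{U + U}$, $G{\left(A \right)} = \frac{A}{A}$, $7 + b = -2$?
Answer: $14 - i \sqrt{7} \approx 14.0 - 2.6458 i$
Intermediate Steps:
$b = -9$ ($b = -7 - 2 = -9$)
$G{\left(A \right)} = 1$
$N{\left(o,U \right)} = \frac{-4 + o}{2 U}$
$B{\left(h \right)} = -5 + \sqrt{-9 + 2 h}$ ($B{\left(h \right)} = -5 + \sqrt{h + \left(h - 9\right)} = -5 + \sqrt{h + \left(-9 + h\right)} = -5 + \sqrt{-9 + 2 h}$)
$\left(B{\left(G{\left(4 \right)} \right)} - 9\right) N{\left(6,-1 \right)} 1 = \left(\left(-5 + \sqrt{-9 + 2 \cdot 1}\right) - 9\right) \frac{-4 + 6}{2 \left(-1\right)} 1 = \left(\left(-5 + \sqrt{-9 + 2}\right) - 9\right) \frac{1}{2} \left(-1\right) 2 \cdot 1 = \left(\left(-5 + \sqrt{-7}\right) - 9\right) \left(-1\right) 1 = \left(\left(-5 + i \sqrt{7}\right) - 9\right) \left(-1\right) 1 = \left(-14 + i \sqrt{7}\right) \left(-1\right) 1 = \left(14 - i \sqrt{7}\right) 1 = 14 - i \sqrt{7}$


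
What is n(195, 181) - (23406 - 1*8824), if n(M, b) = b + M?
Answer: -14206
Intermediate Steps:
n(M, b) = M + b
n(195, 181) - (23406 - 1*8824) = (195 + 181) - (23406 - 1*8824) = 376 - (23406 - 8824) = 376 - 1*14582 = 376 - 14582 = -14206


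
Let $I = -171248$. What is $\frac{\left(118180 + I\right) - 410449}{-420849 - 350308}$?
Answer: $\frac{463517}{771157} \approx 0.60107$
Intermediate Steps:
$\frac{\left(118180 + I\right) - 410449}{-420849 - 350308} = \frac{\left(118180 - 171248\right) - 410449}{-420849 - 350308} = \frac{-53068 - 410449}{-771157} = \left(-463517\right) \left(- \frac{1}{771157}\right) = \frac{463517}{771157}$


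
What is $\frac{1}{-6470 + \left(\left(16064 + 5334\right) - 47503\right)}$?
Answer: $- \frac{1}{32575} \approx -3.0698 \cdot 10^{-5}$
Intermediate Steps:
$\frac{1}{-6470 + \left(\left(16064 + 5334\right) - 47503\right)} = \frac{1}{-6470 + \left(21398 - 47503\right)} = \frac{1}{-6470 - 26105} = \frac{1}{-32575} = - \frac{1}{32575}$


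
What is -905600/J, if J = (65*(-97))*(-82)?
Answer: -90560/51701 ≈ -1.7516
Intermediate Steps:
J = 517010 (J = -6305*(-82) = 517010)
-905600/J = -905600/517010 = -905600*1/517010 = -90560/51701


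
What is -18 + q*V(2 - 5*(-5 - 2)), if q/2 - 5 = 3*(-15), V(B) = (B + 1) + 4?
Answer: -3378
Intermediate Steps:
V(B) = 5 + B (V(B) = (1 + B) + 4 = 5 + B)
q = -80 (q = 10 + 2*(3*(-15)) = 10 + 2*(-45) = 10 - 90 = -80)
-18 + q*V(2 - 5*(-5 - 2)) = -18 - 80*(5 + (2 - 5*(-5 - 2))) = -18 - 80*(5 + (2 - 5*(-7))) = -18 - 80*(5 + (2 + 35)) = -18 - 80*(5 + 37) = -18 - 80*42 = -18 - 3360 = -3378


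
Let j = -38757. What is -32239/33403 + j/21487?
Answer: -1987319464/717730261 ≈ -2.7689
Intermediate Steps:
-32239/33403 + j/21487 = -32239/33403 - 38757/21487 = -1987319464/717730261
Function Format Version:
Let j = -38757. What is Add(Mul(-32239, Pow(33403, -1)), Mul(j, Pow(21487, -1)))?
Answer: Rational(-1987319464, 717730261) ≈ -2.7689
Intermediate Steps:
Add(Mul(-32239, Pow(33403, -1)), Mul(j, Pow(21487, -1))) = Add(Mul(-32239, Pow(33403, -1)), Mul(-38757, Pow(21487, -1))) = Add(Mul(-32239, Rational(1, 33403)), Mul(-38757, Rational(1, 21487))) = Add(Rational(-32239, 33403), Rational(-38757, 21487)) = Rational(-1987319464, 717730261)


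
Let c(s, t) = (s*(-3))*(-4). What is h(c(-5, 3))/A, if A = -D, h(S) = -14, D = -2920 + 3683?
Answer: 2/109 ≈ 0.018349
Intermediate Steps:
D = 763
c(s, t) = 12*s (c(s, t) = -3*s*(-4) = 12*s)
A = -763 (A = -1*763 = -763)
h(c(-5, 3))/A = -14/(-763) = -14*(-1/763) = 2/109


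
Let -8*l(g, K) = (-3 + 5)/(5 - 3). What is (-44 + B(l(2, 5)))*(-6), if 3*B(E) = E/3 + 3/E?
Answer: 3745/12 ≈ 312.08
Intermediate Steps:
l(g, K) = -⅛ (l(g, K) = -(-3 + 5)/(8*(5 - 3)) = -1/(4*2) = -⅛*1 = -⅛)
B(E) = 1/E + E/9 (B(E) = (E/3 + 3/E)/3 = (3/E + E/3)/3 = 1/E + E/9)
(-44 + B(l(2, 5)))*(-6) = (-44 + (1/(-⅛) + (⅑)*(-⅛)))*(-6) = (-44 + (-8 - 1/72))*(-6) = (-44 - 577/72)*(-6) = -3745/72*(-6) = 3745/12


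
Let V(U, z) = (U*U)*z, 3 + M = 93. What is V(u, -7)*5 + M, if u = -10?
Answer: -3410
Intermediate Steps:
M = 90 (M = -3 + 93 = 90)
V(U, z) = z*U² (V(U, z) = U²*z = z*U²)
V(u, -7)*5 + M = -7*(-10)²*5 + 90 = -7*100*5 + 90 = -700*5 + 90 = -3500 + 90 = -3410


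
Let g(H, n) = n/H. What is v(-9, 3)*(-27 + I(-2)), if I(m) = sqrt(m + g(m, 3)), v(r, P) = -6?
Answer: 162 - 3*I*sqrt(14) ≈ 162.0 - 11.225*I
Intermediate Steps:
I(m) = sqrt(m + 3/m)
v(-9, 3)*(-27 + I(-2)) = -6*(-27 + sqrt(-2 + 3/(-2))) = -6*(-27 + sqrt(-2 + 3*(-1/2))) = -6*(-27 + sqrt(-2 - 3/2)) = -6*(-27 + sqrt(-7/2)) = -6*(-27 + I*sqrt(14)/2) = 162 - 3*I*sqrt(14)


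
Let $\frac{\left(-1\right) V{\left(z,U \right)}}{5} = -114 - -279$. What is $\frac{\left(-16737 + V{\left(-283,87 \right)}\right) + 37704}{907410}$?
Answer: $\frac{3357}{151235} \approx 0.022197$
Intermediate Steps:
$V{\left(z,U \right)} = -825$ ($V{\left(z,U \right)} = - 5 \left(-114 - -279\right) = - 5 \left(-114 + 279\right) = \left(-5\right) 165 = -825$)
$\frac{\left(-16737 + V{\left(-283,87 \right)}\right) + 37704}{907410} = \frac{\left(-16737 - 825\right) + 37704}{907410} = \left(-17562 + 37704\right) \frac{1}{907410} = 20142 \cdot \frac{1}{907410} = \frac{3357}{151235}$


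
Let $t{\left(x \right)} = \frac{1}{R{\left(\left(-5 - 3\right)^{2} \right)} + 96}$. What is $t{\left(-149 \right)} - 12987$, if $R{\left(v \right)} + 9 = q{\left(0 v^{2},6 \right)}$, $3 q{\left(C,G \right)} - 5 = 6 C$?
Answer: $- \frac{3454539}{266} \approx -12987.0$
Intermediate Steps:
$q{\left(C,G \right)} = \frac{5}{3} + 2 C$ ($q{\left(C,G \right)} = \frac{5}{3} + \frac{6 C}{3} = \frac{5}{3} + 2 C$)
$R{\left(v \right)} = - \frac{22}{3}$ ($R{\left(v \right)} = -9 + \left(\frac{5}{3} + 2 \cdot 0 v^{2}\right) = -9 + \left(\frac{5}{3} + 2 \cdot 0\right) = -9 + \left(\frac{5}{3} + 0\right) = -9 + \frac{5}{3} = - \frac{22}{3}$)
$t{\left(x \right)} = \frac{3}{266}$ ($t{\left(x \right)} = \frac{1}{- \frac{22}{3} + 96} = \frac{1}{\frac{266}{3}} = \frac{3}{266}$)
$t{\left(-149 \right)} - 12987 = \frac{3}{266} - 12987 = - \frac{3454539}{266}$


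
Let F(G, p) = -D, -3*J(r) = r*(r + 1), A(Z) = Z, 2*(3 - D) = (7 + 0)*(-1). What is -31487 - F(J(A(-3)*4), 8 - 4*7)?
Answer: -62961/2 ≈ -31481.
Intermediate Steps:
D = 13/2 (D = 3 - (7 + 0)*(-1)/2 = 3 - 7*(-1)/2 = 3 - 1/2*(-7) = 3 + 7/2 = 13/2 ≈ 6.5000)
J(r) = -r*(1 + r)/3 (J(r) = -r*(r + 1)/3 = -r*(1 + r)/3)
F(G, p) = -13/2 (F(G, p) = -1*13/2 = -13/2)
-31487 - F(J(A(-3)*4), 8 - 4*7) = -31487 - 1*(-13/2) = -31487 + 13/2 = -62961/2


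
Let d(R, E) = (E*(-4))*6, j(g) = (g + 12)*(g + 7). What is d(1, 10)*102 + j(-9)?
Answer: -24486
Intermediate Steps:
j(g) = (7 + g)*(12 + g) (j(g) = (12 + g)*(7 + g) = (7 + g)*(12 + g))
d(R, E) = -24*E (d(R, E) = -4*E*6 = -24*E)
d(1, 10)*102 + j(-9) = -24*10*102 + (84 + (-9)² + 19*(-9)) = -240*102 + (84 + 81 - 171) = -24480 - 6 = -24486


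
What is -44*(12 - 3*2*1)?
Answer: -264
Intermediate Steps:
-44*(12 - 3*2*1) = -44*(12 - 6*1) = -44*(12 - 6) = -44*6 = -264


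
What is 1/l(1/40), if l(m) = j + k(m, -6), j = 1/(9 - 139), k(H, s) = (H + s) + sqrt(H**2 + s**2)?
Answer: 202215/7031 + 845*sqrt(57601)/7031 ≈ 57.604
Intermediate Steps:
k(H, s) = H + s + sqrt(H**2 + s**2)
j = -1/130 (j = 1/(-130) = -1/130 ≈ -0.0076923)
l(m) = -781/130 + m + sqrt(36 + m**2) (l(m) = -1/130 + (m - 6 + sqrt(m**2 + (-6)**2)) = -1/130 + (m - 6 + sqrt(m**2 + 36)) = -1/130 + (m - 6 + sqrt(36 + m**2)) = -1/130 + (-6 + m + sqrt(36 + m**2)) = -781/130 + m + sqrt(36 + m**2))
1/l(1/40) = 1/(-781/130 + 1/40 + sqrt(36 + (1/40)**2)) = 1/(-781/130 + 1/40 + sqrt(36 + 1/1600)) = 1/(-781/130 + 1/40 + sqrt(57601/1600)) = 1/(-781/130 + 1/40 + sqrt(57601)/40) = 1/(-3111/520 + sqrt(57601)/40)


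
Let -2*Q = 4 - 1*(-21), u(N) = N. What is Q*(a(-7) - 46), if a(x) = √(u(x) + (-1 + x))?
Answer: 575 - 25*I*√15/2 ≈ 575.0 - 48.412*I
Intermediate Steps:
Q = -25/2 (Q = -(4 - 1*(-21))/2 = -(4 + 21)/2 = -½*25 = -25/2 ≈ -12.500)
a(x) = √(-1 + 2*x) (a(x) = √(x + (-1 + x)) = √(-1 + 2*x))
Q*(a(-7) - 46) = -25*(√(-1 + 2*(-7)) - 46)/2 = -25*(√(-1 - 14) - 46)/2 = -25*(√(-15) - 46)/2 = -25*(I*√15 - 46)/2 = -25*(-46 + I*√15)/2 = 575 - 25*I*√15/2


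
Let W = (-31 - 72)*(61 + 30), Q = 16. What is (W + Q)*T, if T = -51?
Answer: 477207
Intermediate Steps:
W = -9373 (W = -103*91 = -9373)
(W + Q)*T = (-9373 + 16)*(-51) = -9357*(-51) = 477207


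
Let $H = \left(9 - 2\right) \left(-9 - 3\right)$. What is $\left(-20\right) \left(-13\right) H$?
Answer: $-21840$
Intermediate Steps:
$H = -84$ ($H = 7 \left(-12\right) = -84$)
$\left(-20\right) \left(-13\right) H = \left(-20\right) \left(-13\right) \left(-84\right) = 260 \left(-84\right) = -21840$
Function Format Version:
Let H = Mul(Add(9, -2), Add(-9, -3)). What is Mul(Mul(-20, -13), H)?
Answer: -21840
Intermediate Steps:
H = -84 (H = Mul(7, -12) = -84)
Mul(Mul(-20, -13), H) = Mul(Mul(-20, -13), -84) = Mul(260, -84) = -21840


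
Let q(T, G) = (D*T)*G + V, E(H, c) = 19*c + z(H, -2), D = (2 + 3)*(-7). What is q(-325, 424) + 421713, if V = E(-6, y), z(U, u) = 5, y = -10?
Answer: 5244528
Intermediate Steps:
D = -35 (D = 5*(-7) = -35)
E(H, c) = 5 + 19*c (E(H, c) = 19*c + 5 = 5 + 19*c)
V = -185 (V = 5 + 19*(-10) = 5 - 190 = -185)
q(T, G) = -185 - 35*G*T (q(T, G) = (-35*T)*G - 185 = -35*G*T - 185 = -185 - 35*G*T)
q(-325, 424) + 421713 = (-185 - 35*424*(-325)) + 421713 = (-185 + 4823000) + 421713 = 4822815 + 421713 = 5244528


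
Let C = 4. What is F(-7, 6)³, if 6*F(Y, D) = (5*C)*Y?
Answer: -343000/27 ≈ -12704.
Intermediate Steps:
F(Y, D) = 10*Y/3 (F(Y, D) = ((5*4)*Y)/6 = (20*Y)/6 = 10*Y/3)
F(-7, 6)³ = ((10/3)*(-7))³ = (-70/3)³ = -343000/27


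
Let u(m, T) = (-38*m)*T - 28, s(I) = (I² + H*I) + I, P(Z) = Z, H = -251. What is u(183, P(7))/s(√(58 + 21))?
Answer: 48706/62421 + 12176500*√79/4931259 ≈ 22.727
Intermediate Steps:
s(I) = I² - 250*I (s(I) = (I² - 251*I) + I = I² - 250*I)
u(m, T) = -28 - 38*T*m (u(m, T) = -38*T*m - 28 = -28 - 38*T*m)
u(183, P(7))/s(√(58 + 21)) = (-28 - 38*7*183)/((√(58 + 21)*(-250 + √(58 + 21)))) = (-28 - 48678)/((√79*(-250 + √79))) = -48706*√79/(79*(-250 + √79))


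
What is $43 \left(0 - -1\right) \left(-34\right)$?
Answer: $-1462$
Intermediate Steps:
$43 \left(0 - -1\right) \left(-34\right) = 43 \left(0 + 1\right) \left(-34\right) = 43 \cdot 1 \left(-34\right) = 43 \left(-34\right) = -1462$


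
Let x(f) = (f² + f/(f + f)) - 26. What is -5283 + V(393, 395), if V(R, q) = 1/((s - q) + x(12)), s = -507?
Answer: -8278463/1567 ≈ -5283.0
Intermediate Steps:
x(f) = -51/2 + f² (x(f) = (f² + f/((2*f))) - 26 = (f² + (1/(2*f))*f) - 26 = (f² + ½) - 26 = (½ + f²) - 26 = -51/2 + f²)
V(R, q) = 1/(-777/2 - q) (V(R, q) = 1/((-507 - q) + (-51/2 + 12²)) = 1/((-507 - q) + (-51/2 + 144)) = 1/((-507 - q) + 237/2) = 1/(-777/2 - q))
-5283 + V(393, 395) = -5283 - 2/(777 + 2*395) = -5283 - 2/(777 + 790) = -5283 - 2/1567 = -8278463/1567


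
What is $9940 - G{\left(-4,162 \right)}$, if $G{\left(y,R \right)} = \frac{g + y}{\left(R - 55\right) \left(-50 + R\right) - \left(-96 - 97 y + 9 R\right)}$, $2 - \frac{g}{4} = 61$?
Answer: $\frac{50863100}{5117} \approx 9940.0$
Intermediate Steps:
$g = -236$ ($g = 8 - 244 = -236$)
$G{\left(y,R \right)} = \frac{-236 + y}{96 - 9 R + 97 y + \left(-55 + R\right) \left(-50 + R\right)}$ ($G{\left(y,R \right)} = \frac{-236 + y}{\left(R - 55\right) \left(-50 + R\right) - \left(-96 - 97 y + 9 R\right)} = \frac{-236 + y}{\left(-55 + R\right) \left(-50 + R\right) - \left(-96 - 97 y + 9 R\right)} = \frac{-236 + y}{\left(-55 + R\right) \left(-50 + R\right) + \left(96 - 9 R + 97 y\right)} = \frac{-236 + y}{96 - 9 R + 97 y + \left(-55 + R\right) \left(-50 + R\right)}$)
$9940 - G{\left(-4,162 \right)} = 9940 - \frac{-236 - 4}{2846 + 162^{2} - 18468 + 97 \left(-4\right)} = 9940 - \frac{1}{2846 + 26244 - 18468 - 388} \left(-240\right) = 9940 - \frac{1}{10234} \left(-240\right) = 9940 - - \frac{120}{5117} = 9940 + \frac{120}{5117} = \frac{50863100}{5117}$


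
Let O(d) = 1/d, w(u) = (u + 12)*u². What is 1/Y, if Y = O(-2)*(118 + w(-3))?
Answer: -2/199 ≈ -0.010050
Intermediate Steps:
w(u) = u²*(12 + u) (w(u) = (12 + u)*u² = u²*(12 + u))
Y = -199/2 (Y = (118 + (-3)²*(12 - 3))/(-2) = -(118 + 9*9)/2 = -(118 + 81)/2 = -½*199 = -199/2 ≈ -99.500)
1/Y = 1/(-199/2) = -2/199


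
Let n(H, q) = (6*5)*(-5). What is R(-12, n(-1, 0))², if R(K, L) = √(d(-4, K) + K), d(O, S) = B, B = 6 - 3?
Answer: -9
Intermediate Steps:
B = 3
d(O, S) = 3
n(H, q) = -150 (n(H, q) = 30*(-5) = -150)
R(K, L) = √(3 + K)
R(-12, n(-1, 0))² = (√(3 - 12))² = (√(-9))² = (3*I)² = -9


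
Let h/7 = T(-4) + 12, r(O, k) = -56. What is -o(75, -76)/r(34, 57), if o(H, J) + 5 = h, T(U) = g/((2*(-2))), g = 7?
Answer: 267/224 ≈ 1.1920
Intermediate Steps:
T(U) = -7/4 (T(U) = 7/((2*(-2))) = 7/(-4) = 7*(-1/4) = -7/4)
h = 287/4 (h = 7*(-7/4 + 12) = 7*(41/4) = 287/4 ≈ 71.750)
o(H, J) = 267/4 (o(H, J) = -5 + 287/4 = 267/4)
-o(75, -76)/r(34, 57) = -267/(4*(-56)) = -267*(-1)/(4*56) = -1*(-267/224) = 267/224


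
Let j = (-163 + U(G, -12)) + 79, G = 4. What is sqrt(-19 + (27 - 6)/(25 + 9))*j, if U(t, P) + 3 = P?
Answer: -2475*I*sqrt(34)/34 ≈ -424.46*I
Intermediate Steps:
U(t, P) = -3 + P
j = -99 (j = (-163 + (-3 - 12)) + 79 = (-163 - 15) + 79 = -178 + 79 = -99)
sqrt(-19 + (27 - 6)/(25 + 9))*j = sqrt(-19 + (27 - 6)/(25 + 9))*(-99) = sqrt(-19 + 21/34)*(-99) = sqrt(-625/34)*(-99) = (25*I*sqrt(34)/34)*(-99) = -2475*I*sqrt(34)/34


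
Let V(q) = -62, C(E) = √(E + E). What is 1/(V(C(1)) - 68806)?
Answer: -1/68868 ≈ -1.4521e-5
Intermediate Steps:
C(E) = √2*√E (C(E) = √(2*E) = √2*√E)
1/(V(C(1)) - 68806) = 1/(-62 - 68806) = 1/(-68868) = -1/68868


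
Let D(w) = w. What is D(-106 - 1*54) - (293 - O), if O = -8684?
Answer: -9137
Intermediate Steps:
D(-106 - 1*54) - (293 - O) = (-106 - 1*54) - (293 - 1*(-8684)) = (-106 - 54) - (293 + 8684) = -160 - 1*8977 = -160 - 8977 = -9137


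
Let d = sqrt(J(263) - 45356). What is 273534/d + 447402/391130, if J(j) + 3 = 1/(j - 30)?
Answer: 223701/195565 - 45589*I*sqrt(273610502)/587147 ≈ 1.1439 - 1284.3*I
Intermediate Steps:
J(j) = -3 + 1/(-30 + j) (J(j) = -3 + 1/(j - 30) = -3 + 1/(-30 + j))
d = 3*I*sqrt(273610502)/233 (d = sqrt((91 - 3*263)/(-30 + 263) - 45356) = sqrt((91 - 789)/233 - 45356) = sqrt((1/233)*(-698) - 45356) = sqrt(-698/233 - 45356) = sqrt(-10568646/233) = 3*I*sqrt(273610502)/233 ≈ 212.98*I)
273534/d + 447402/391130 = 273534/((3*I*sqrt(273610502)/233)) + 447402/391130 = 273534*(-I*sqrt(273610502)/3522882) + 447402*(1/391130) = -45589*I*sqrt(273610502)/587147 + 223701/195565 = 223701/195565 - 45589*I*sqrt(273610502)/587147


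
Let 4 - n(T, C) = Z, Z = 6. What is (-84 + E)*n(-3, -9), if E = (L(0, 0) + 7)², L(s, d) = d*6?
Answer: 70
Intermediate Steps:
L(s, d) = 6*d
n(T, C) = -2 (n(T, C) = 4 - 1*6 = 4 - 6 = -2)
E = 49 (E = (6*0 + 7)² = (0 + 7)² = 7² = 49)
(-84 + E)*n(-3, -9) = (-84 + 49)*(-2) = -35*(-2) = 70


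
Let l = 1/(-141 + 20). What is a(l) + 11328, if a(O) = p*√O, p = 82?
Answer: 11328 + 82*I/11 ≈ 11328.0 + 7.4545*I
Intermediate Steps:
l = -1/121 (l = 1/(-121) = -1/121 ≈ -0.0082645)
a(O) = 82*√O
a(l) + 11328 = 82*√(-1/121) + 11328 = 82*(I/11) + 11328 = 82*I/11 + 11328 = 11328 + 82*I/11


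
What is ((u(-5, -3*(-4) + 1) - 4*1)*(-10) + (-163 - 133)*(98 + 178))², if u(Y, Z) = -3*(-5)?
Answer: 6692221636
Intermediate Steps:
u(Y, Z) = 15
((u(-5, -3*(-4) + 1) - 4*1)*(-10) + (-163 - 133)*(98 + 178))² = ((15 - 4*1)*(-10) + (-163 - 133)*(98 + 178))² = ((15 - 4)*(-10) - 296*276)² = (11*(-10) - 81696)² = (-110 - 81696)² = (-81806)² = 6692221636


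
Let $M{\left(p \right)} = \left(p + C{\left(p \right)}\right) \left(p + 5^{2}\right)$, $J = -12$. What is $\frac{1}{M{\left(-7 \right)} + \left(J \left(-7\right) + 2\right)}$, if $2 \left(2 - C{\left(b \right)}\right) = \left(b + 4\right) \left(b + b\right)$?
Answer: $- \frac{1}{382} \approx -0.0026178$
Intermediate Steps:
$C{\left(b \right)} = 2 - b \left(4 + b\right)$ ($C{\left(b \right)} = 2 - \frac{\left(b + 4\right) \left(b + b\right)}{2} = 2 - \frac{\left(4 + b\right) 2 b}{2} = 2 - \frac{2 b \left(4 + b\right)}{2} = 2 - b \left(4 + b\right)$)
$M{\left(p \right)} = \left(25 + p\right) \left(2 - p^{2} - 3 p\right)$ ($M{\left(p \right)} = \left(p - \left(-2 + p^{2} + 4 p\right)\right) \left(p + 5^{2}\right) = \left(2 - p^{2} - 3 p\right) \left(p + 25\right) = \left(2 - p^{2} - 3 p\right) \left(25 + p\right) = \left(25 + p\right) \left(2 - p^{2} - 3 p\right)$)
$\frac{1}{M{\left(-7 \right)} + \left(J \left(-7\right) + 2\right)} = \frac{1}{\left(50 - \left(-7\right)^{3} - -511 - 28 \left(-7\right)^{2}\right) + \left(\left(-12\right) \left(-7\right) + 2\right)} = \frac{1}{\left(50 - -343 + 511 - 1372\right) + \left(84 + 2\right)} = \frac{1}{\left(50 + 343 + 511 - 1372\right) + 86} = \frac{1}{-468 + 86} = \frac{1}{-382} = - \frac{1}{382}$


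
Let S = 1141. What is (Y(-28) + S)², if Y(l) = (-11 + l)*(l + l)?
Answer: 11055625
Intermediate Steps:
Y(l) = 2*l*(-11 + l) (Y(l) = (-11 + l)*(2*l) = 2*l*(-11 + l))
(Y(-28) + S)² = (2*(-28)*(-11 - 28) + 1141)² = (2*(-28)*(-39) + 1141)² = (2184 + 1141)² = 3325² = 11055625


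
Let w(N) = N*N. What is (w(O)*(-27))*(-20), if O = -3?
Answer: 4860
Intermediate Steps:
w(N) = N**2
(w(O)*(-27))*(-20) = ((-3)**2*(-27))*(-20) = (9*(-27))*(-20) = -243*(-20) = 4860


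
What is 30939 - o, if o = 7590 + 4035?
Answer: 19314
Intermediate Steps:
o = 11625
30939 - o = 30939 - 1*11625 = 30939 - 11625 = 19314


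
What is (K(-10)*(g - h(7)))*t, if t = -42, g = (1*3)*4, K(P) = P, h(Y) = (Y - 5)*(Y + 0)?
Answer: -840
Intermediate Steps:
h(Y) = Y*(-5 + Y) (h(Y) = (-5 + Y)*Y = Y*(-5 + Y))
g = 12 (g = 3*4 = 12)
(K(-10)*(g - h(7)))*t = -10*(12 - 7*(-5 + 7))*(-42) = -10*(12 - 7*2)*(-42) = -10*(12 - 1*14)*(-42) = -10*(12 - 14)*(-42) = -10*(-2)*(-42) = 20*(-42) = -840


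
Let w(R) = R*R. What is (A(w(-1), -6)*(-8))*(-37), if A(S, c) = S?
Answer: 296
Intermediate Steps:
w(R) = R²
(A(w(-1), -6)*(-8))*(-37) = ((-1)²*(-8))*(-37) = (1*(-8))*(-37) = -8*(-37) = 296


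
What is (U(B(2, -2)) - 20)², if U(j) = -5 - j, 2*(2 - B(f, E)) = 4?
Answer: 625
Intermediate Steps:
B(f, E) = 0 (B(f, E) = 2 - ½*4 = 2 - 2 = 0)
(U(B(2, -2)) - 20)² = ((-5 - 1*0) - 20)² = ((-5 + 0) - 20)² = (-5 - 20)² = (-25)² = 625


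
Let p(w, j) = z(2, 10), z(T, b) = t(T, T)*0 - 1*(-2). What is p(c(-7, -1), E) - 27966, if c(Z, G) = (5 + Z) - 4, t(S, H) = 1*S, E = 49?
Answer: -27964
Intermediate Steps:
t(S, H) = S
c(Z, G) = 1 + Z
z(T, b) = 2 (z(T, b) = T*0 - 1*(-2) = 0 + 2 = 2)
p(w, j) = 2
p(c(-7, -1), E) - 27966 = 2 - 27966 = -27964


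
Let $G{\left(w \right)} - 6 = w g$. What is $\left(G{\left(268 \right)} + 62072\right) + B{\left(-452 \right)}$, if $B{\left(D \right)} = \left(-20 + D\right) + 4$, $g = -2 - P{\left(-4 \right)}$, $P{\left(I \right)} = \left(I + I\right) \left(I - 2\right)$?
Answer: $48210$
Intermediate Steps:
$P{\left(I \right)} = 2 I \left(-2 + I\right)$
$g = -50$ ($g = -2 - 2 \left(-4\right) \left(-2 - 4\right) = -2 - 2 \left(-4\right) \left(-6\right) = -2 - 48 = -50$)
$G{\left(w \right)} = 6 - 50 w$ ($G{\left(w \right)} = 6 + w \left(-50\right) = 6 - 50 w$)
$B{\left(D \right)} = -16 + D$
$\left(G{\left(268 \right)} + 62072\right) + B{\left(-452 \right)} = \left(\left(6 - 13400\right) + 62072\right) - 468 = \left(-13394 + 62072\right) - 468 = 48678 - 468 = 48210$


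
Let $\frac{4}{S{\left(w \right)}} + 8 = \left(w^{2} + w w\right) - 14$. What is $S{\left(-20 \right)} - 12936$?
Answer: $- \frac{5032102}{389} \approx -12936.0$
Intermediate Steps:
$S{\left(w \right)} = \frac{4}{-22 + 2 w^{2}}$ ($S{\left(w \right)} = \frac{4}{-8 - \left(14 - w^{2} - w w\right)} = \frac{4}{-8 + \left(\left(w^{2} + w^{2}\right) - 14\right)} = \frac{4}{-8 + \left(2 w^{2} - 14\right)} = \frac{4}{-8 + \left(-14 + 2 w^{2}\right)} = \frac{4}{-22 + 2 w^{2}}$)
$S{\left(-20 \right)} - 12936 = \frac{2}{-11 + \left(-20\right)^{2}} - 12936 = \frac{2}{-11 + 400} - 12936 = \frac{2}{389} - 12936 = - \frac{5032102}{389}$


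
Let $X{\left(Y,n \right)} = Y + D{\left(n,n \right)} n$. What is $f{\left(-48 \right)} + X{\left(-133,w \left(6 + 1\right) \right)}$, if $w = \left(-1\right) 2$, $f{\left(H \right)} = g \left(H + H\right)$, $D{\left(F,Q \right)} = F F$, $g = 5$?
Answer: $-3357$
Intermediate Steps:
$D{\left(F,Q \right)} = F^{2}$
$f{\left(H \right)} = 10 H$ ($f{\left(H \right)} = 5 \left(H + H\right) = 5 \cdot 2 H = 10 H$)
$w = -2$
$X{\left(Y,n \right)} = Y + n^{3}$ ($X{\left(Y,n \right)} = Y + n^{2} n = Y + n^{3}$)
$f{\left(-48 \right)} + X{\left(-133,w \left(6 + 1\right) \right)} = 10 \left(-48\right) + \left(-133 + \left(- 2 \left(6 + 1\right)\right)^{3}\right) = -480 + \left(-133 + \left(\left(-2\right) 7\right)^{3}\right) = -480 + \left(-133 + \left(-14\right)^{3}\right) = -480 - 2877 = -3357$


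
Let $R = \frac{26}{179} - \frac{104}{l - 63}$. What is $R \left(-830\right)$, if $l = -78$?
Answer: $- \frac{18494060}{25239} \approx -732.76$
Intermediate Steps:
$R = \frac{22282}{25239}$ ($R = \frac{26}{179} - \frac{104}{-78 - 63} = 26 \cdot \frac{1}{179} - \frac{104}{-78 - 63} = \frac{26}{179} - \frac{104}{-141} = \frac{26}{179} - - \frac{104}{141} = \frac{26}{179} + \frac{104}{141} = \frac{22282}{25239} \approx 0.88284$)
$R \left(-830\right) = \frac{22282}{25239} \left(-830\right) = - \frac{18494060}{25239}$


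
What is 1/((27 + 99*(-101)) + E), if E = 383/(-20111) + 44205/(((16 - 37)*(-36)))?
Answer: -723996/7177368245 ≈ -0.00010087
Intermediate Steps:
E = 42319867/723996 (E = 383*(-1/20111) + 44205/((-21*(-36))) = -383/20111 + 44205/756 = -383/20111 + 44205*(1/756) = -383/20111 + 2105/36 = 42319867/723996 ≈ 58.453)
1/((27 + 99*(-101)) + E) = 1/((27 + 99*(-101)) + 42319867/723996) = 1/((27 - 9999) + 42319867/723996) = 1/(-9972 + 42319867/723996) = 1/(-7177368245/723996) = -723996/7177368245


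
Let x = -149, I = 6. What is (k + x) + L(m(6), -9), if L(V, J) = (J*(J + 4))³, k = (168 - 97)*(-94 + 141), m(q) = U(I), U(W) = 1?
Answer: 94313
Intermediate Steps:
m(q) = 1
k = 3337 (k = 71*47 = 3337)
L(V, J) = J³*(4 + J)³ (L(V, J) = (J*(4 + J))³ = J³*(4 + J)³)
(k + x) + L(m(6), -9) = (3337 - 149) + (-9)³*(4 - 9)³ = 3188 - 729*(-5)³ = 3188 - 729*(-125) = 3188 + 91125 = 94313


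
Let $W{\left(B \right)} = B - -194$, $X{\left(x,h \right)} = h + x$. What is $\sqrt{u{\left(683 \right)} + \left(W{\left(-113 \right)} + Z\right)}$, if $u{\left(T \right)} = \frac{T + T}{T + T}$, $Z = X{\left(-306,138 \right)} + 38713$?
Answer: $19 \sqrt{107} \approx 196.54$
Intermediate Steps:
$Z = 38545$ ($Z = \left(138 - 306\right) + 38713 = -168 + 38713 = 38545$)
$W{\left(B \right)} = 194 + B$ ($W{\left(B \right)} = B + 194 = 194 + B$)
$u{\left(T \right)} = 1$ ($u{\left(T \right)} = \frac{2 T}{2 T} = 2 T \frac{1}{2 T} = 1$)
$\sqrt{u{\left(683 \right)} + \left(W{\left(-113 \right)} + Z\right)} = \sqrt{1 + \left(\left(194 - 113\right) + 38545\right)} = \sqrt{1 + \left(81 + 38545\right)} = \sqrt{1 + 38626} = \sqrt{38627} = 19 \sqrt{107}$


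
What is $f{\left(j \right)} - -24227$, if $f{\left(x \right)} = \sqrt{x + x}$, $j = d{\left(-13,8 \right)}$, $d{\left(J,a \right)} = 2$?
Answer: $24229$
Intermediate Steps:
$j = 2$
$f{\left(x \right)} = \sqrt{2} \sqrt{x}$ ($f{\left(x \right)} = \sqrt{2 x} = \sqrt{2} \sqrt{x}$)
$f{\left(j \right)} - -24227 = \sqrt{2} \sqrt{2} - -24227 = 2 + 24227 = 24229$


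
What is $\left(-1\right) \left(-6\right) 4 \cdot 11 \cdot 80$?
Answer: $21120$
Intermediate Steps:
$\left(-1\right) \left(-6\right) 4 \cdot 11 \cdot 80 = 6 \cdot 4 \cdot 880 = 24 \cdot 880 = 21120$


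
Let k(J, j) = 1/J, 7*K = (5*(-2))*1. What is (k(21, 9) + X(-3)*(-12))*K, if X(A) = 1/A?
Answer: -850/147 ≈ -5.7823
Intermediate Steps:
K = -10/7 (K = ((5*(-2))*1)/7 = (-10*1)/7 = (⅐)*(-10) = -10/7 ≈ -1.4286)
(k(21, 9) + X(-3)*(-12))*K = (1/21 - 12/(-3))*(-10/7) = (1/21 - ⅓*(-12))*(-10/7) = (1/21 + 4)*(-10/7) = (85/21)*(-10/7) = -850/147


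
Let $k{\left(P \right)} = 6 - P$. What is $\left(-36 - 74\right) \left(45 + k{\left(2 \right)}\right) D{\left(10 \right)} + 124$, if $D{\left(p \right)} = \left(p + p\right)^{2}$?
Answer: $-2155876$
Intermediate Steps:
$D{\left(p \right)} = 4 p^{2}$ ($D{\left(p \right)} = \left(2 p\right)^{2} = 4 p^{2}$)
$\left(-36 - 74\right) \left(45 + k{\left(2 \right)}\right) D{\left(10 \right)} + 124 = \left(-36 - 74\right) \left(45 + \left(6 - 2\right)\right) 4 \cdot 10^{2} + 124 = - 110 \left(45 + \left(6 - 2\right)\right) 4 \cdot 100 + 124 = - 110 \left(45 + 4\right) 400 + 124 = \left(-110\right) 49 \cdot 400 + 124 = \left(-5390\right) 400 + 124 = -2156000 + 124 = -2155876$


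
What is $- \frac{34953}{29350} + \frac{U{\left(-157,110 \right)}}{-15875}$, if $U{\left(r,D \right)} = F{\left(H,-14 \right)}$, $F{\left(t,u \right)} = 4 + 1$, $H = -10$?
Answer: $- \frac{888041}{745490} \approx -1.1912$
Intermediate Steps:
$F{\left(t,u \right)} = 5$
$U{\left(r,D \right)} = 5$
$- \frac{34953}{29350} + \frac{U{\left(-157,110 \right)}}{-15875} = - \frac{34953}{29350} + \frac{5}{-15875} = \left(-34953\right) \frac{1}{29350} + 5 \left(- \frac{1}{15875}\right) = - \frac{34953}{29350} - \frac{1}{3175} = - \frac{888041}{745490}$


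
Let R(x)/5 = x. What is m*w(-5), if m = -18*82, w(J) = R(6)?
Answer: -44280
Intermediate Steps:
R(x) = 5*x
w(J) = 30 (w(J) = 5*6 = 30)
m = -1476
m*w(-5) = -1476*30 = -44280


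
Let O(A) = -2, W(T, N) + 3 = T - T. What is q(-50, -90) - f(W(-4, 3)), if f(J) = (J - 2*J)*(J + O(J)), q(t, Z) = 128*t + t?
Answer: -6435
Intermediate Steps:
W(T, N) = -3 (W(T, N) = -3 + (T - T) = -3 + 0 = -3)
q(t, Z) = 129*t
f(J) = -J*(-2 + J) (f(J) = (J - 2*J)*(J - 2) = (-J)*(-2 + J) = -J*(-2 + J))
q(-50, -90) - f(W(-4, 3)) = 129*(-50) - (-3)*(2 - 1*(-3)) = -6450 - (-3)*(2 + 3) = -6450 - (-3)*5 = -6450 - 1*(-15) = -6450 + 15 = -6435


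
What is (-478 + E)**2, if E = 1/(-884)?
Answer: 178551037809/781456 ≈ 2.2849e+5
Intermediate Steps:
E = -1/884 ≈ -0.0011312
(-478 + E)**2 = (-478 - 1/884)**2 = (-422553/884)**2 = 178551037809/781456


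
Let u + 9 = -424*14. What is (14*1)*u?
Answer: -83230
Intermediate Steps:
u = -5945 (u = -9 - 424*14 = -9 - 5936 = -5945)
(14*1)*u = (14*1)*(-5945) = 14*(-5945) = -83230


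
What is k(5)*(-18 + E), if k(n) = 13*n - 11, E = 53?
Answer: 1890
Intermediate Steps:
k(n) = -11 + 13*n
k(5)*(-18 + E) = (-11 + 13*5)*(-18 + 53) = (-11 + 65)*35 = 54*35 = 1890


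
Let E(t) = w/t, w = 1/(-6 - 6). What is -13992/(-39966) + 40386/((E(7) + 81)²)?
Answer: 2006069492764/308276468749 ≈ 6.5074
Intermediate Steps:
w = -1/12 (w = 1/(-12) = -1/12 ≈ -0.083333)
E(t) = -1/(12*t)
-13992/(-39966) + 40386/((E(7) + 81)²) = -13992/(-39966) + 40386/((-1/12/7 + 81)²) = -13992*(-1/39966) + 40386/((-1/12*⅐ + 81)²) = 2332/6661 + 40386/((-1/84 + 81)²) = 2332/6661 + 40386/((6803/84)²) = 2332/6661 + 40386/(46280809/7056) = 2332/6661 + 40386*(7056/46280809) = 2332/6661 + 284963616/46280809 = 2006069492764/308276468749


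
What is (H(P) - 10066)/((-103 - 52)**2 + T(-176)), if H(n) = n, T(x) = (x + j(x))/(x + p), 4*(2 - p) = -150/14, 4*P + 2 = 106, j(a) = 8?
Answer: -16053960/38417543 ≈ -0.41788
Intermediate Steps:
P = 26 (P = -1/2 + (1/4)*106 = -1/2 + 53/2 = 26)
p = 131/28 (p = 2 - (-75)/(2*14) = 2 - 1/4*(-75/7) = 2 + 75/28 = 131/28 ≈ 4.6786)
T(x) = (8 + x)/(131/28 + x) (T(x) = (x + 8)/(x + 131/28) = (8 + x)/(131/28 + x))
(H(P) - 10066)/((-103 - 52)**2 + T(-176)) = (26 - 10066)/((-103 - 52)**2 + 28*(8 - 176)/(131 + 28*(-176))) = -10040/((-155)**2 + 28*(-168)/(131 - 4928)) = -10040/(24025 + 28*(-168)/(-4797)) = -10040/(24025 + 28*(-1/4797)*(-168)) = -10040/(24025 + 1568/1599) = -10040/38417543/1599 = -10040*1599/38417543 = -16053960/38417543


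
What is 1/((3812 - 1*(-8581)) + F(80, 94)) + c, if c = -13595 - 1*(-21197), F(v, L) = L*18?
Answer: 107074171/14085 ≈ 7602.0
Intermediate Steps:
F(v, L) = 18*L
c = 7602 (c = -13595 + 21197 = 7602)
1/((3812 - 1*(-8581)) + F(80, 94)) + c = 1/((3812 - 1*(-8581)) + 18*94) + 7602 = 1/((3812 + 8581) + 1692) + 7602 = 1/(12393 + 1692) + 7602 = 1/14085 + 7602 = 107074171/14085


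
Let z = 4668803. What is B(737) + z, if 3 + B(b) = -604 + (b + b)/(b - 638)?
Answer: 42013898/9 ≈ 4.6682e+6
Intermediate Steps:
B(b) = -607 + 2*b/(-638 + b) (B(b) = -3 + (-604 + (b + b)/(b - 638)) = -3 + (-604 + (2*b)/(-638 + b)) = -3 + (-604 + 2*b/(-638 + b)) = -607 + 2*b/(-638 + b))
B(737) + z = 11*(35206 - 55*737)/(-638 + 737) + 4668803 = 11*(35206 - 40535)/99 + 4668803 = 11*(1/99)*(-5329) + 4668803 = -5329/9 + 4668803 = 42013898/9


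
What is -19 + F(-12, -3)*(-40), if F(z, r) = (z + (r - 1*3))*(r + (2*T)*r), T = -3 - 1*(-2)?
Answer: 2141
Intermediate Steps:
T = -1 (T = -3 + 2 = -1)
F(z, r) = -r*(-3 + r + z) (F(z, r) = (z + (r - 1*3))*(r + (2*(-1))*r) = (z + (r - 3))*(r - 2*r) = (z + (-3 + r))*(-r) = (-3 + r + z)*(-r) = -r*(-3 + r + z))
-19 + F(-12, -3)*(-40) = -19 - 3*(3 - 1*(-3) - 1*(-12))*(-40) = -19 - 3*(3 + 3 + 12)*(-40) = -19 - 3*18*(-40) = -19 - 54*(-40) = -19 + 2160 = 2141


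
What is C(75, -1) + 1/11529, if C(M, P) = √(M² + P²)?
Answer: 1/11529 + √5626 ≈ 75.007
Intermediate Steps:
C(75, -1) + 1/11529 = √(75² + (-1)²) + 1/11529 = √(5625 + 1) + 1/11529 = √5626 + 1/11529 = 1/11529 + √5626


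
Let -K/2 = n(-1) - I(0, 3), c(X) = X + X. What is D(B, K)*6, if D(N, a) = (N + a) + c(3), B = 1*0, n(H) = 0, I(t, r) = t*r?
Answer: 36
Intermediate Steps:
I(t, r) = r*t
c(X) = 2*X
B = 0
K = 0 (K = -2*(0 - 3*0) = -2*(0 - 1*0) = -2*(0 + 0) = -2*0 = 0)
D(N, a) = 6 + N + a (D(N, a) = (N + a) + 2*3 = (N + a) + 6 = 6 + N + a)
D(B, K)*6 = (6 + 0 + 0)*6 = 6*6 = 36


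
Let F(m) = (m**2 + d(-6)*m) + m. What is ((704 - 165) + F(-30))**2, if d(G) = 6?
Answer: 1510441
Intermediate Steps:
F(m) = m**2 + 7*m (F(m) = (m**2 + 6*m) + m = m**2 + 7*m)
((704 - 165) + F(-30))**2 = ((704 - 165) - 30*(7 - 30))**2 = (539 - 30*(-23))**2 = (539 + 690)**2 = 1229**2 = 1510441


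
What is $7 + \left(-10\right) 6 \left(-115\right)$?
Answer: $6907$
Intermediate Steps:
$7 + \left(-10\right) 6 \left(-115\right) = 7 - -6900 = 7 + 6900 = 6907$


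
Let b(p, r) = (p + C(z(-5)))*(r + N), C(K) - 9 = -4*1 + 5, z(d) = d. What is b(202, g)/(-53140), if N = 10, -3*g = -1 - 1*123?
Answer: -8162/39855 ≈ -0.20479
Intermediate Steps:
g = 124/3 (g = -(-1 - 1*123)/3 = -(-1 - 123)/3 = -1/3*(-124) = 124/3 ≈ 41.333)
C(K) = 10 (C(K) = 9 + (-4*1 + 5) = 9 + (-4 + 5) = 9 + 1 = 10)
b(p, r) = (10 + p)*(10 + r) (b(p, r) = (p + 10)*(r + 10) = (10 + p)*(10 + r))
b(202, g)/(-53140) = (100 + 10*202 + 10*(124/3) + 202*(124/3))/(-53140) = (100 + 2020 + 1240/3 + 25048/3)*(-1/53140) = (32648/3)*(-1/53140) = -8162/39855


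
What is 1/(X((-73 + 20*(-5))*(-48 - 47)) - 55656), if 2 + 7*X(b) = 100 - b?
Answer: -7/405929 ≈ -1.7244e-5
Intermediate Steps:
X(b) = 14 - b/7 (X(b) = -2/7 + (100 - b)/7 = -2/7 + (100/7 - b/7) = 14 - b/7)
1/(X((-73 + 20*(-5))*(-48 - 47)) - 55656) = 1/((14 - (-73 + 20*(-5))*(-48 - 47)/7) - 55656) = 1/((14 - (-73 - 100)*(-95)/7) - 55656) = 1/((14 - (-173)*(-95)/7) - 55656) = 1/((14 - ⅐*16435) - 55656) = 1/((14 - 16435/7) - 55656) = 1/(-16337/7 - 55656) = 1/(-405929/7) = -7/405929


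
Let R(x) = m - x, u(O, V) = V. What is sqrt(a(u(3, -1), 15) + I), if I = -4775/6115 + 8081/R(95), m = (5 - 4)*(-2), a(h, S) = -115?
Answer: 23*I*sqrt(5296518257)/118631 ≈ 14.11*I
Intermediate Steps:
m = -2 (m = 1*(-2) = -2)
R(x) = -2 - x
I = -9975698/118631 (I = -4775/6115 + 8081/(-2 - 1*95) = -4775*1/6115 + 8081/(-2 - 95) = -955/1223 + 8081/(-97) = -955/1223 + 8081*(-1/97) = -955/1223 - 8081/97 = -9975698/118631 ≈ -84.090)
sqrt(a(u(3, -1), 15) + I) = sqrt(-115 - 9975698/118631) = sqrt(-23618263/118631) = 23*I*sqrt(5296518257)/118631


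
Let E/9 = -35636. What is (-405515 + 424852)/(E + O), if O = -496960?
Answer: -19337/817684 ≈ -0.023649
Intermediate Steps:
E = -320724 (E = 9*(-35636) = -320724)
(-405515 + 424852)/(E + O) = (-405515 + 424852)/(-320724 - 496960) = 19337/(-817684) = 19337*(-1/817684) = -19337/817684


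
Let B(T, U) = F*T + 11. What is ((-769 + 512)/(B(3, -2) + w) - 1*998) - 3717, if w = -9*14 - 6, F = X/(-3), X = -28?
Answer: -438238/93 ≈ -4712.2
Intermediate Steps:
F = 28/3 (F = -28/(-3) = -28*(-1/3) = 28/3 ≈ 9.3333)
B(T, U) = 11 + 28*T/3 (B(T, U) = 28*T/3 + 11 = 11 + 28*T/3)
w = -132 (w = -126 - 6 = -132)
((-769 + 512)/(B(3, -2) + w) - 1*998) - 3717 = ((-769 + 512)/((11 + (28/3)*3) - 132) - 1*998) - 3717 = (-257/((11 + 28) - 132) - 998) - 3717 = (-257/(39 - 132) - 998) - 3717 = (-257/(-93) - 998) - 3717 = (-257*(-1/93) - 998) - 3717 = (257/93 - 998) - 3717 = -92557/93 - 3717 = -438238/93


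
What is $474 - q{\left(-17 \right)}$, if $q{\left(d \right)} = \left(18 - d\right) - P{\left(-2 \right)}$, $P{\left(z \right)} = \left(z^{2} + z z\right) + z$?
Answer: $445$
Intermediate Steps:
$P{\left(z \right)} = z + 2 z^{2}$ ($P{\left(z \right)} = \left(z^{2} + z^{2}\right) + z = 2 z^{2} + z = z + 2 z^{2}$)
$q{\left(d \right)} = 12 - d$ ($q{\left(d \right)} = \left(18 - d\right) - - 2 \left(1 + 2 \left(-2\right)\right) = \left(18 - d\right) - - 2 \left(1 - 4\right) = \left(18 - d\right) - \left(-2\right) \left(-3\right) = \left(18 - d\right) - 6 = 12 - d$)
$474 - q{\left(-17 \right)} = 474 - \left(12 - -17\right) = 474 - \left(12 + 17\right) = 474 - 29 = 445$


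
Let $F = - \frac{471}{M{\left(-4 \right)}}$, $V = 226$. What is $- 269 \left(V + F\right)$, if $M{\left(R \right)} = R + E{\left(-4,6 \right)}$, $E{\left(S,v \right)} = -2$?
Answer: $- \frac{163821}{2} \approx -81911.0$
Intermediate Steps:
$M{\left(R \right)} = -2 + R$ ($M{\left(R \right)} = R - 2 = -2 + R$)
$F = \frac{157}{2}$ ($F = - \frac{471}{-2 - 4} = - \frac{471}{-6} = \left(-471\right) \left(- \frac{1}{6}\right) = \frac{157}{2} \approx 78.5$)
$- 269 \left(V + F\right) = - 269 \left(226 + \frac{157}{2}\right) = \left(-269\right) \frac{609}{2} = - \frac{163821}{2}$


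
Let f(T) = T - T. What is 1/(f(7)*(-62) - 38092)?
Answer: -1/38092 ≈ -2.6252e-5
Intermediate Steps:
f(T) = 0
1/(f(7)*(-62) - 38092) = 1/(0*(-62) - 38092) = 1/(0 - 38092) = 1/(-38092) = -1/38092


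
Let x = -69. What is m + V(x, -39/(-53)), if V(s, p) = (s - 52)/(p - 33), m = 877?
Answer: 1506083/1710 ≈ 880.75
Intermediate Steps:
V(s, p) = (-52 + s)/(-33 + p)
m + V(x, -39/(-53)) = 877 + (-52 - 69)/(-33 - 39/(-53)) = 877 - 121/(-33 - 39*(-1/53)) = 877 - 121/(-33 + 39/53) = 877 - 121/(-1710/53) = 877 - 53/1710*(-121) = 877 + 6413/1710 = 1506083/1710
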